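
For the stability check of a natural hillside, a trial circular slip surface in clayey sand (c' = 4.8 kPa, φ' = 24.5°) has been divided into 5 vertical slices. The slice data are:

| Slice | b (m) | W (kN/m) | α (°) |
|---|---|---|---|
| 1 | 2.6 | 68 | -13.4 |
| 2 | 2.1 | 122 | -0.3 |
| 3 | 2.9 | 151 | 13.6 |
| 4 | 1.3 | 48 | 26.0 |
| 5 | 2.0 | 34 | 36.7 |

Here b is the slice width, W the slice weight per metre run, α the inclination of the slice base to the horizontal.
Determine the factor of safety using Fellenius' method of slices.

Ordinary method of slices: FS = Σ[c'·Δl_i + (W_i cosα_i)·tanφ'] / Σ W_i sinα_i, with Δl_i = b_i / cosα_i.
Slice 1: Δl = 2.6/cos(-13.4°) = 2.673 m; N'_1 = 68·cos(-13.4°) = 66.1; c'Δl = 12.83; W sinα = -15.8
Slice 2: Δl = 2.1/cos(-0.3°) = 2.100 m; N'_2 = 122·cos(-0.3°) = 122.0; c'Δl = 10.08; W sinα = -0.6
Slice 3: Δl = 2.9/cos13.6° = 2.984 m; N'_3 = 151·cos13.6° = 146.8; c'Δl = 14.32; W sinα = 35.5
Slice 4: Δl = 1.3/cos26.0° = 1.446 m; N'_4 = 48·cos26.0° = 43.1; c'Δl = 6.94; W sinα = 21.0
Slice 5: Δl = 2.0/cos36.7° = 2.494 m; N'_5 = 34·cos36.7° = 27.3; c'Δl = 11.97; W sinα = 20.3
Σc'Δl = 56.1 kN/m; ΣN' = 405.3 kN/m; ΣW sinα = 60.5 kN/m
Resisting = 56.1 + 405.3·tan24.5° = 56.1 + 184.7 = 240.9 kN/m
FS = 240.9 / 60.5 = 3.983

FS = 3.98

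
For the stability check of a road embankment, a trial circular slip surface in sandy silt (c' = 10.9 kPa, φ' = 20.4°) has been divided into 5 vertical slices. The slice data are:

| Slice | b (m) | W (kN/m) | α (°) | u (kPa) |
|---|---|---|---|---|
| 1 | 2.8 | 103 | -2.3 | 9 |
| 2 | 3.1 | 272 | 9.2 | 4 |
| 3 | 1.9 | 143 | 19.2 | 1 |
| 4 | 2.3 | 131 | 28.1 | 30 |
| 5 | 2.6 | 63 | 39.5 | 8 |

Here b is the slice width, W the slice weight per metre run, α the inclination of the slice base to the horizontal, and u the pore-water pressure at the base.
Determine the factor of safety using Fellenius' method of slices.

FS = 1.85

Ordinary method of slices: FS = Σ[c'·Δl_i + (W_i cosα_i − u_i·Δl_i)·tanφ'] / Σ W_i sinα_i, with Δl_i = b_i / cosα_i.
Slice 1: Δl = 2.8/cos(-2.3°) = 2.802 m; N'_1 = 103·cos(-2.3°) − 9·2.802 = 77.7; c'Δl = 30.54; W sinα = -4.1
Slice 2: Δl = 3.1/cos9.2° = 3.140 m; N'_2 = 272·cos9.2° − 4·3.140 = 255.9; c'Δl = 34.23; W sinα = 43.5
Slice 3: Δl = 1.9/cos19.2° = 2.012 m; N'_3 = 143·cos19.2° − 1·2.012 = 133.0; c'Δl = 21.93; W sinα = 47.0
Slice 4: Δl = 2.3/cos28.1° = 2.607 m; N'_4 = 131·cos28.1° − 30·2.607 = 37.3; c'Δl = 28.42; W sinα = 61.7
Slice 5: Δl = 2.6/cos39.5° = 3.370 m; N'_5 = 63·cos39.5° − 8·3.370 = 21.7; c'Δl = 36.73; W sinα = 40.1
Σc'Δl = 151.9 kN/m; ΣN' = 525.7 kN/m; ΣW sinα = 188.2 kN/m
Resisting = 151.9 + 525.7·tan20.4° = 151.9 + 195.5 = 347.3 kN/m
FS = 347.3 / 188.2 = 1.846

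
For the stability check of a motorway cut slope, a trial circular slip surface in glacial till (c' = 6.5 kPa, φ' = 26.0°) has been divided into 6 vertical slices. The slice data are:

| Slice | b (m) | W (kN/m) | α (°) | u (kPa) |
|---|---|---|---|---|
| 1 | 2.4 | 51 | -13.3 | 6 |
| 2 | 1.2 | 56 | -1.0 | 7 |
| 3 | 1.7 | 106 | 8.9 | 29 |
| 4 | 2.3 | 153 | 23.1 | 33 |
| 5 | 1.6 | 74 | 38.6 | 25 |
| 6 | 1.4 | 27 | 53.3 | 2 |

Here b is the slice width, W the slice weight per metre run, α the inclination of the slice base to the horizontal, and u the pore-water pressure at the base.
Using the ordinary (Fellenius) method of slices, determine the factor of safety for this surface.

FS = 1.40

Ordinary method of slices: FS = Σ[c'·Δl_i + (W_i cosα_i − u_i·Δl_i)·tanφ'] / Σ W_i sinα_i, with Δl_i = b_i / cosα_i.
Slice 1: Δl = 2.4/cos(-13.3°) = 2.466 m; N'_1 = 51·cos(-13.3°) − 6·2.466 = 34.8; c'Δl = 16.03; W sinα = -11.7
Slice 2: Δl = 1.2/cos(-1.0°) = 1.200 m; N'_2 = 56·cos(-1.0°) − 7·1.200 = 47.6; c'Δl = 7.80; W sinα = -1.0
Slice 3: Δl = 1.7/cos8.9° = 1.721 m; N'_3 = 106·cos8.9° − 29·1.721 = 54.8; c'Δl = 11.18; W sinα = 16.4
Slice 4: Δl = 2.3/cos23.1° = 2.500 m; N'_4 = 153·cos23.1° − 33·2.500 = 58.2; c'Δl = 16.25; W sinα = 60.0
Slice 5: Δl = 1.6/cos38.6° = 2.047 m; N'_5 = 74·cos38.6° − 25·2.047 = 6.7; c'Δl = 13.31; W sinα = 46.2
Slice 6: Δl = 1.4/cos53.3° = 2.343 m; N'_6 = 27·cos53.3° − 2·2.343 = 11.5; c'Δl = 15.23; W sinα = 21.6
Σc'Δl = 79.8 kN/m; ΣN' = 213.6 kN/m; ΣW sinα = 131.5 kN/m
Resisting = 79.8 + 213.6·tan26.0° = 79.8 + 104.2 = 184.0 kN/m
FS = 184.0 / 131.5 = 1.399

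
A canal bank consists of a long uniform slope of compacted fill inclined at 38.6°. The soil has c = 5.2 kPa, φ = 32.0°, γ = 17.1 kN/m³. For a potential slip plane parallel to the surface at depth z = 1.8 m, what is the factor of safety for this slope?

FS = 1.13

For an infinite slope with a slip plane parallel to the surface (no pore pressure): FS = [c + γz cos²β tanφ] / [γz sinβ cosβ].
γz = 17.1·1.8 = 30.78 kN/m²
Numerator = 5.2 + 30.78·cos²38.6°·tan32.0° = 5.2 + 30.78·0.6108·0.6249 = 16.947 kPa
Denominator = 30.78·sin38.6°·cos38.6° = 30.78·0.6239·0.7815 = 15.008 kPa
FS = 16.947 / 15.008 = 1.129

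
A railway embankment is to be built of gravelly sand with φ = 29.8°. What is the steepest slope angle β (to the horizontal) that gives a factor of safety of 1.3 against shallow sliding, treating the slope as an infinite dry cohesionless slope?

β = 23.8°

For an infinite dry cohesionless slope FS = tanφ/tanβ, so tanβ = tanφ / FS.
tanβ = tan29.8° / 1.3 = 0.5727 / 1.3 = 0.4405
β = arctan(0.4405) = 23.78°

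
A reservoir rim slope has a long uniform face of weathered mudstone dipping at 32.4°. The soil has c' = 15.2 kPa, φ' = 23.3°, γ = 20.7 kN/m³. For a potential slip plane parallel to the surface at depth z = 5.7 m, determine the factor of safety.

For an infinite slope with a slip plane parallel to the surface (no pore pressure): FS = [c' + γz cos²β tanφ'] / [γz sinβ cosβ].
γz = 20.7·5.7 = 117.99 kN/m²
Numerator = 15.2 + 117.99·cos²32.4°·tan23.3° = 15.2 + 117.99·0.7129·0.4307 = 51.425 kPa
Denominator = 117.99·sin32.4°·cos32.4° = 117.99·0.5358·0.8443 = 53.380 kPa
FS = 51.425 / 53.380 = 0.963

FS = 0.96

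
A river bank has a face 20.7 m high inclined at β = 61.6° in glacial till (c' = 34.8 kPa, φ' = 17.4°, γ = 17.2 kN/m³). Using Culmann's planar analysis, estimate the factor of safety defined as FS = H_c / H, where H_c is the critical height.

FS = 1.16

H_c = (4c'/γ) · sinβ cosφ' / [1 − cos(β − φ')]
    = (4·34.8/17.2) · sin61.6°·cos17.4° / [1 − cos44.2°]
    = 8.093 · 0.8394 / 0.2831 = 24.00 m
FS = H_c / H = 24.00 / 20.7 = 1.159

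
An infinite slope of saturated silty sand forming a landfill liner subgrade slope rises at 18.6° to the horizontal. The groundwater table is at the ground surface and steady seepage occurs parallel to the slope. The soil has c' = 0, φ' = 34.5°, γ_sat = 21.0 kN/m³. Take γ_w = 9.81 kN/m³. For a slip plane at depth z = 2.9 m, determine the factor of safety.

With seepage parallel to the slope and the water table at the surface, the effective normal stress on the slip plane uses the buoyant unit weight γ' = γ_sat − γ_w while the driving shear stress uses γ_sat:
FS = [c' + γ' z cos²β tanφ'] / [γ_sat z sinβ cosβ]
(For c' = 0 this reduces to FS = (γ'/γ_sat)·tanφ'/tanβ.)
γ' = 21.0 − 9.81 = 11.19 kN/m³
Numerator = 0.0 + 11.19·2.9·cos²18.6°·tan34.5° = 0.0 + 11.19·2.9·0.8983·0.6873 = 20.034 kPa
Denominator = 21.0·2.9·sin18.6°·cos18.6° = 21.0·2.9·0.3190·0.9478 = 18.410 kPa
FS = 20.034 / 18.410 = 1.088

FS = 1.09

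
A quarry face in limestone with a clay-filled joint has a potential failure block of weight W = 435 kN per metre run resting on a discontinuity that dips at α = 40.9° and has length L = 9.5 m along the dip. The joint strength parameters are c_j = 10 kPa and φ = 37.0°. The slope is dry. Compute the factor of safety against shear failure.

Resolving the block weight along and normal to the plane and applying the Mohr–Coulomb strength on the joint:
N' = W cosα = 435·cos40.9° = 328.8 kN/m
Driving force T = W sinα = 435·sin40.9° = 284.8 kN/m
Resisting force R = c_j·L + N'·tanφ = 10·9.5 + 328.8·tan37.0° = 95.0 + 247.8 = 342.8 kN/m
FS = R / T = 342.8 / 284.8 = 1.203

FS = 1.20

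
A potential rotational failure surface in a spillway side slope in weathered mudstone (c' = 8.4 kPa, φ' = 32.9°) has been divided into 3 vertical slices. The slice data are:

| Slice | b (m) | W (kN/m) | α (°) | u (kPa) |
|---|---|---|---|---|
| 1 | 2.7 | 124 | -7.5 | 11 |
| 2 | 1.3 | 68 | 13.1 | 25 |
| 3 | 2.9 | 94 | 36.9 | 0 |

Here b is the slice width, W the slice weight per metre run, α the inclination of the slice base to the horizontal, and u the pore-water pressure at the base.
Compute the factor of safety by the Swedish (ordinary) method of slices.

Ordinary method of slices: FS = Σ[c'·Δl_i + (W_i cosα_i − u_i·Δl_i)·tanφ'] / Σ W_i sinα_i, with Δl_i = b_i / cosα_i.
Slice 1: Δl = 2.7/cos(-7.5°) = 2.723 m; N'_1 = 124·cos(-7.5°) − 11·2.723 = 93.0; c'Δl = 22.88; W sinα = -16.2
Slice 2: Δl = 1.3/cos13.1° = 1.335 m; N'_2 = 68·cos13.1° − 25·1.335 = 32.9; c'Δl = 11.21; W sinα = 15.4
Slice 3: Δl = 2.9/cos36.9° = 3.626 m; N'_3 = 94·cos36.9° − 0·3.626 = 75.2; c'Δl = 30.46; W sinα = 56.4
Σc'Δl = 64.5 kN/m; ΣN' = 201.0 kN/m; ΣW sinα = 55.7 kN/m
Resisting = 64.5 + 201.0·tan32.9° = 64.5 + 130.0 = 194.6 kN/m
FS = 194.6 / 55.7 = 3.496

FS = 3.50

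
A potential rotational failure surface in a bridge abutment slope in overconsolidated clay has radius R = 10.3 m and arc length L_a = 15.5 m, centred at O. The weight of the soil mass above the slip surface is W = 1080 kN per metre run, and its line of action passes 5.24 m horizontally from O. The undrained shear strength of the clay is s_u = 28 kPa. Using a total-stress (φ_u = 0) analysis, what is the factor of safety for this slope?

FS = 0.79

Taking moments about the centre O, the resisting moment is provided by the undrained shear strength acting along the arc:
M_R = s_u·L_a·R = 28·15.50·10.3 = 4470.2 kN·m/m
M_D = W·d = 1080·5.24 = 5659.2 kN·m/m
FS = M_R / M_D = 4470.2 / 5659.2 = 0.790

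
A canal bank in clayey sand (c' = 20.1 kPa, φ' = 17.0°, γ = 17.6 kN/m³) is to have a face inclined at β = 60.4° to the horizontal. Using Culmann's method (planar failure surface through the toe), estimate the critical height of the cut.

Culmann's analysis gives the critical failure plane at α_cr = (β + φ')/2 = (60.4 + 17.0)/2 = 38.7°, and the critical height
H_c = (4c'/γ) · sinβ cosφ' / [1 − cos(β − φ')]
    = (4·20.1/17.6) · sin60.4°·cos17.0° / [1 − cos(43.4°)]
    = 4.568 · 0.8695·0.9563 / [1 − 0.7266]
    = 4.568 · 0.8315 / 0.2734
    = 13.89 m

H_c = 13.89 m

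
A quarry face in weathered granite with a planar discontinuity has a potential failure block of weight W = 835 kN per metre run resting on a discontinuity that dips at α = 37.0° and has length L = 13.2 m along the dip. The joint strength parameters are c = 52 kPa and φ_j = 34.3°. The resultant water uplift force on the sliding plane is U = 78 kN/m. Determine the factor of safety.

Resolving the block weight along and normal to the plane and applying the Mohr–Coulomb strength on the joint:
N' = W cosα − U = 835·cos37.0° − 78 = 588.9 kN/m
Driving force T = W sinα = 835·sin37.0° = 502.5 kN/m
Resisting force R = c·L + N'·tanφ_j = 52·13.2 + 588.9·tan34.3° = 686.4 + 401.7 = 1088.1 kN/m
FS = R / T = 1088.1 / 502.5 = 2.165

FS = 2.17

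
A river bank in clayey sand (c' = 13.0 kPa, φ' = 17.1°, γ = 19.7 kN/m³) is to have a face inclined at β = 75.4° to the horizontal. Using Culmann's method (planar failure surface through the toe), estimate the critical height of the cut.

H_c = 5.14 m

Culmann's analysis gives the critical failure plane at α_cr = (β + φ')/2 = (75.4 + 17.1)/2 = 46.2°, and the critical height
H_c = (4c'/γ) · sinβ cosφ' / [1 − cos(β − φ')]
    = (4·13.0/19.7) · sin75.4°·cos17.1° / [1 − cos(58.3°)]
    = 2.640 · 0.9677·0.9558 / [1 − 0.5255]
    = 2.640 · 0.9249 / 0.4745
    = 5.14 m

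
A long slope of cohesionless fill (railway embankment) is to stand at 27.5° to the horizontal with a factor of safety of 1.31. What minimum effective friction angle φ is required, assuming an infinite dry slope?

FS = tanφ/tanβ ⇒ tanφ = FS · tanβ = 1.31 · tan27.5° = 0.6819
φ = arctan(0.6819) = 34.29°

φ = 34.3°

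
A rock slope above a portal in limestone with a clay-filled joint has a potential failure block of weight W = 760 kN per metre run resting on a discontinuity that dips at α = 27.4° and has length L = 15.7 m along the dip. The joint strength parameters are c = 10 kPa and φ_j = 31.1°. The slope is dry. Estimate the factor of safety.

FS = 1.61

Resolving the block weight along and normal to the plane and applying the Mohr–Coulomb strength on the joint:
N' = W cosα = 760·cos27.4° = 674.7 kN/m
Driving force T = W sinα = 760·sin27.4° = 349.8 kN/m
Resisting force R = c·L + N'·tanφ_j = 10·15.7 + 674.7·tan31.1° = 157.0 + 407.0 = 564.0 kN/m
FS = R / T = 564.0 / 349.8 = 1.613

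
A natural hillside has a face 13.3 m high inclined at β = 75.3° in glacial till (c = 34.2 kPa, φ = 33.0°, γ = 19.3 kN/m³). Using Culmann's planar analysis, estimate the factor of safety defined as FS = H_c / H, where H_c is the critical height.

FS = 1.66

H_c = (4c/γ) · sinβ cosφ / [1 − cos(β − φ)]
    = (4·34.2/19.3) · sin75.3°·cos33.0° / [1 − cos42.3°]
    = 7.088 · 0.8112 / 0.2604 = 22.08 m
FS = H_c / H = 22.08 / 13.3 = 1.660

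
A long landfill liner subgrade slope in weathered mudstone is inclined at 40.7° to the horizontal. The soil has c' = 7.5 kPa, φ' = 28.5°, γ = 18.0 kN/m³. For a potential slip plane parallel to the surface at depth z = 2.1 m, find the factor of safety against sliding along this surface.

FS = 1.03

For an infinite slope with a slip plane parallel to the surface (no pore pressure): FS = [c' + γz cos²β tanφ'] / [γz sinβ cosβ].
γz = 18.0·2.1 = 37.80 kN/m²
Numerator = 7.5 + 37.80·cos²40.7°·tan28.5° = 7.5 + 37.80·0.5748·0.5430 = 19.296 kPa
Denominator = 37.80·sin40.7°·cos40.7° = 37.80·0.6521·0.7581 = 18.687 kPa
FS = 19.296 / 18.687 = 1.033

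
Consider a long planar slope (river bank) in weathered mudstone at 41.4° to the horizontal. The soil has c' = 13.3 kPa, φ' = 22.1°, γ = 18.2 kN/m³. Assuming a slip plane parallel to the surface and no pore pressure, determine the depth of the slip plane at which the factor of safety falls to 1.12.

Setting FS = 1.12 in FS = [c' + γz cos²β tanφ'] / [γz sinβ cosβ] and solving for z:
z = c' / [γ cosβ (FS·sinβ − cosβ·tanφ')]
  = 13.3 / [18.2·cos41.4°·(1.12·sin41.4° − cos41.4°·tan22.1°)]
  = 13.3 / [18.2·0.7501·(1.12·0.6613 − 0.7501·0.4061)]
  = 13.3 / 5.9534 = 2.234 m

z = 2.23 m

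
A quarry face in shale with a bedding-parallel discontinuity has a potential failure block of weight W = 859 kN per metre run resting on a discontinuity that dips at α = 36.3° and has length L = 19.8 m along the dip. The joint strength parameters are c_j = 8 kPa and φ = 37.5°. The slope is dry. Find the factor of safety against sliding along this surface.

FS = 1.36

Resolving the block weight along and normal to the plane and applying the Mohr–Coulomb strength on the joint:
N' = W cosα = 859·cos36.3° = 692.3 kN/m
Driving force T = W sinα = 859·sin36.3° = 508.5 kN/m
Resisting force R = c_j·L + N'·tanφ = 8·19.8 + 692.3·tan37.5° = 158.4 + 531.2 = 689.6 kN/m
FS = R / T = 689.6 / 508.5 = 1.356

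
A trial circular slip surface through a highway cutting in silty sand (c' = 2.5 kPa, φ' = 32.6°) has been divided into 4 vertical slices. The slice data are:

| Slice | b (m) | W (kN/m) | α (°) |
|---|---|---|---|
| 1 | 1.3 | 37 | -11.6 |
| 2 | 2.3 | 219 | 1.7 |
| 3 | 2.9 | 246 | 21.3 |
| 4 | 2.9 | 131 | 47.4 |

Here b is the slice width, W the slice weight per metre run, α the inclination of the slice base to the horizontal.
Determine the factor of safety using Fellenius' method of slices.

FS = 2.13

Ordinary method of slices: FS = Σ[c'·Δl_i + (W_i cosα_i)·tanφ'] / Σ W_i sinα_i, with Δl_i = b_i / cosα_i.
Slice 1: Δl = 1.3/cos(-11.6°) = 1.327 m; N'_1 = 37·cos(-11.6°) = 36.2; c'Δl = 3.32; W sinα = -7.4
Slice 2: Δl = 2.3/cos1.7° = 2.301 m; N'_2 = 219·cos1.7° = 218.9; c'Δl = 5.75; W sinα = 6.5
Slice 3: Δl = 2.9/cos21.3° = 3.113 m; N'_3 = 246·cos21.3° = 229.2; c'Δl = 7.78; W sinα = 89.4
Slice 4: Δl = 2.9/cos47.4° = 4.284 m; N'_4 = 131·cos47.4° = 88.7; c'Δl = 10.71; W sinα = 96.4
Σc'Δl = 27.6 kN/m; ΣN' = 573.0 kN/m; ΣW sinα = 184.8 kN/m
Resisting = 27.6 + 573.0·tan32.6° = 27.6 + 366.5 = 394.0 kN/m
FS = 394.0 / 184.8 = 2.132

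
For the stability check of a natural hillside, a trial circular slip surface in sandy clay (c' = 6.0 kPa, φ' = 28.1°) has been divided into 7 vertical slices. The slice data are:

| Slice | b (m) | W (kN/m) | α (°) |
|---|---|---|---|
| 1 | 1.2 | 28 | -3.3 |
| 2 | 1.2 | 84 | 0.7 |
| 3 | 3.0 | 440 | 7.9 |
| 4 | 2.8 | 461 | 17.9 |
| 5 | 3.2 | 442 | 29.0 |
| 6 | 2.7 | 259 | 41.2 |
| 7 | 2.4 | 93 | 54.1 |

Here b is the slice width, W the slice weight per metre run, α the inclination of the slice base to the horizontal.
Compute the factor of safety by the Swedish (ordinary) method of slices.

FS = 1.49

Ordinary method of slices: FS = Σ[c'·Δl_i + (W_i cosα_i)·tanφ'] / Σ W_i sinα_i, with Δl_i = b_i / cosα_i.
Slice 1: Δl = 1.2/cos(-3.3°) = 1.202 m; N'_1 = 28·cos(-3.3°) = 28.0; c'Δl = 7.21; W sinα = -1.6
Slice 2: Δl = 1.2/cos0.7° = 1.200 m; N'_2 = 84·cos0.7° = 84.0; c'Δl = 7.20; W sinα = 1.0
Slice 3: Δl = 3.0/cos7.9° = 3.029 m; N'_3 = 440·cos7.9° = 435.8; c'Δl = 18.17; W sinα = 60.5
Slice 4: Δl = 2.8/cos17.9° = 2.942 m; N'_4 = 461·cos17.9° = 438.7; c'Δl = 17.65; W sinα = 141.7
Slice 5: Δl = 3.2/cos29.0° = 3.659 m; N'_5 = 442·cos29.0° = 386.6; c'Δl = 21.95; W sinα = 214.3
Slice 6: Δl = 2.7/cos41.2° = 3.588 m; N'_6 = 259·cos41.2° = 194.9; c'Δl = 21.53; W sinα = 170.6
Slice 7: Δl = 2.4/cos54.1° = 4.093 m; N'_7 = 93·cos54.1° = 54.5; c'Δl = 24.56; W sinα = 75.3
Σc'Δl = 118.3 kN/m; ΣN' = 1622.4 kN/m; ΣW sinα = 661.8 kN/m
Resisting = 118.3 + 1622.4·tan28.1° = 118.3 + 866.3 = 984.6 kN/m
FS = 984.6 / 661.8 = 1.488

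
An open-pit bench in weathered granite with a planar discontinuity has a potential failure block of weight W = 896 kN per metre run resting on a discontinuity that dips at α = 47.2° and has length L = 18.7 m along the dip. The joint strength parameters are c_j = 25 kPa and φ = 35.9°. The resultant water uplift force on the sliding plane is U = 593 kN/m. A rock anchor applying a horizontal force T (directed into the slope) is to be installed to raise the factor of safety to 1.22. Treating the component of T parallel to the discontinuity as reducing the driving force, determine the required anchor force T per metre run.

T = 238 kN/m

Resolving forces along and normal to the sliding plane, with the horizontal anchor force T adding T·sinα to the effective normal force and T·cosα acting up the plane against the driving force:
FS = [c_jL + (W cosα − U + T sinα) tanφ] / [W sinα − T cosα]
Without the anchor: N' = 15.8 kN/m, driving T_d = 657.4 kN/m, resisting R = 25·18.7 + 15.8·tan35.9° = 478.9 kN/m, FS = 0.73.
Setting FS = 1.22 and solving for T:
1.22·(657.4 − T cos47.2°) = 478.9 + T sin47.2°·tan35.9°
T·(sin47.2°·tan35.9° + 1.22·cos47.2°) = 1.22·657.4 − 478.9
T·(0.7337·0.7239 + 1.22·0.6794) = 802.1 − 478.9 = 323.1
T·1.3601 = 323.1
T = 237.6 kN/m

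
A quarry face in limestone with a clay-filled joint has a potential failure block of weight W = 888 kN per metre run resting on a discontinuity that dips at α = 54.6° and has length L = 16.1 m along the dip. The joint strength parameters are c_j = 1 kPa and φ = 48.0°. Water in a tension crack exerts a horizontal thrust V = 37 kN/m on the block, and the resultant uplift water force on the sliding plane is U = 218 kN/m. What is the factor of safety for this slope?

FS = 0.42

Resolving the block weight along and normal to the plane and applying the Mohr–Coulomb strength on the joint:
N' = W cosα − U − V sinα = 888·cos54.6° − 218 − 37·sin54.6° = 266.2 kN/m
Driving force T = W sinα + V cosα = 888·sin54.6° + 37·cos54.6° = 745.3 kN/m
Resisting force R = c_j·L + N'·tanφ = 1·16.1 + 266.2·tan48.0° = 16.1 + 295.7 = 311.8 kN/m
FS = R / T = 311.8 / 745.3 = 0.418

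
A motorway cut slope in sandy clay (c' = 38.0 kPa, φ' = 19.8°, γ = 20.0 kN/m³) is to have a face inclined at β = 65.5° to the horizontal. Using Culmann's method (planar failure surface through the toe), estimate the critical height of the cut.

H_c = 21.58 m

Culmann's analysis gives the critical failure plane at α_cr = (β + φ')/2 = (65.5 + 19.8)/2 = 42.6°, and the critical height
H_c = (4c'/γ) · sinβ cosφ' / [1 − cos(β − φ')]
    = (4·38.0/20.0) · sin65.5°·cos19.8° / [1 − cos(45.7°)]
    = 7.600 · 0.9100·0.9409 / [1 − 0.6984]
    = 7.600 · 0.8562 / 0.3016
    = 21.58 m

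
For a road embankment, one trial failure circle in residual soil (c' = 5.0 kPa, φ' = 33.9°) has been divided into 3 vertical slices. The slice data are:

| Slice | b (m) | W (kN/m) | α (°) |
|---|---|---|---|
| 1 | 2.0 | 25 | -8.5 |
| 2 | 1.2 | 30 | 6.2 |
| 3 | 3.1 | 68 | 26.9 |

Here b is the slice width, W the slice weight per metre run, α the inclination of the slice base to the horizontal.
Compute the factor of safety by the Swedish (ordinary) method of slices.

Ordinary method of slices: FS = Σ[c'·Δl_i + (W_i cosα_i)·tanφ'] / Σ W_i sinα_i, with Δl_i = b_i / cosα_i.
Slice 1: Δl = 2.0/cos(-8.5°) = 2.022 m; N'_1 = 25·cos(-8.5°) = 24.7; c'Δl = 10.11; W sinα = -3.7
Slice 2: Δl = 1.2/cos6.2° = 1.207 m; N'_2 = 30·cos6.2° = 29.8; c'Δl = 6.04; W sinα = 3.2
Slice 3: Δl = 3.1/cos26.9° = 3.476 m; N'_3 = 68·cos26.9° = 60.6; c'Δl = 17.38; W sinα = 30.8
Σc'Δl = 33.5 kN/m; ΣN' = 115.2 kN/m; ΣW sinα = 30.3 kN/m
Resisting = 33.5 + 115.2·tan33.9° = 33.5 + 77.4 = 110.9 kN/m
FS = 110.9 / 30.3 = 3.660

FS = 3.66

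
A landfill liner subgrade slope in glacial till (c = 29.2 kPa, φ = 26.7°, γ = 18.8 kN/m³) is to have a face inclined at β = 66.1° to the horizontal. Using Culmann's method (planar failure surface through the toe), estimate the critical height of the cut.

H_c = 22.33 m

Culmann's analysis gives the critical failure plane at α_cr = (β + φ)/2 = (66.1 + 26.7)/2 = 46.4°, and the critical height
H_c = (4c/γ) · sinβ cosφ / [1 − cos(β − φ)]
    = (4·29.2/18.8) · sin66.1°·cos26.7° / [1 − cos(39.4°)]
    = 6.213 · 0.9143·0.8934 / [1 − 0.7727]
    = 6.213 · 0.8168 / 0.2273
    = 22.33 m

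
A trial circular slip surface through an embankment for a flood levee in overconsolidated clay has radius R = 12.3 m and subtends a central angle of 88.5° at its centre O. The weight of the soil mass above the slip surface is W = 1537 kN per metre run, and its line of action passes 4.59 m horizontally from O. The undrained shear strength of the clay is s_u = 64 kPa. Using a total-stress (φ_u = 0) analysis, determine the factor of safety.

FS = 2.12

Taking moments about the centre O, the resisting moment is provided by the undrained shear strength acting along the arc:
Arc length L_a = R·θ = 12.3·(88.5°·π/180) = 12.3·1.5446 = 19.00 m
M_R = s_u·L_a·R = 64·19.00·12.3 = 14955.8 kN·m/m
M_D = W·d = 1537·4.59 = 7054.8 kN·m/m
FS = M_R / M_D = 14955.8 / 7054.8 = 2.120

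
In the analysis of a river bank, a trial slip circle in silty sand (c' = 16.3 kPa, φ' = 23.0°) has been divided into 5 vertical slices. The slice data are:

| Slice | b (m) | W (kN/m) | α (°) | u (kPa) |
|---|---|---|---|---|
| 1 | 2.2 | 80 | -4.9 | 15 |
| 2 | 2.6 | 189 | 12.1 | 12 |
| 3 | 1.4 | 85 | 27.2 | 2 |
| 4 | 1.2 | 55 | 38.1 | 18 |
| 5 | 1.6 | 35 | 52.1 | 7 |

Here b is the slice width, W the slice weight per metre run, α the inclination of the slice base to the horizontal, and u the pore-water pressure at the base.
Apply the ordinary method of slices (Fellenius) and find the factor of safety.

Ordinary method of slices: FS = Σ[c'·Δl_i + (W_i cosα_i − u_i·Δl_i)·tanφ'] / Σ W_i sinα_i, with Δl_i = b_i / cosα_i.
Slice 1: Δl = 2.2/cos(-4.9°) = 2.208 m; N'_1 = 80·cos(-4.9°) − 15·2.208 = 46.6; c'Δl = 35.99; W sinα = -6.8
Slice 2: Δl = 2.6/cos12.1° = 2.659 m; N'_2 = 189·cos12.1° − 12·2.659 = 152.9; c'Δl = 43.34; W sinα = 39.6
Slice 3: Δl = 1.4/cos27.2° = 1.574 m; N'_3 = 85·cos27.2° − 2·1.574 = 72.5; c'Δl = 25.66; W sinα = 38.9
Slice 4: Δl = 1.2/cos38.1° = 1.525 m; N'_4 = 55·cos38.1° − 18·1.525 = 15.8; c'Δl = 24.86; W sinα = 33.9
Slice 5: Δl = 1.6/cos52.1° = 2.605 m; N'_5 = 35·cos52.1° − 7·2.605 = 3.3; c'Δl = 42.46; W sinα = 27.6
Σc'Δl = 172.3 kN/m; ΣN' = 291.0 kN/m; ΣW sinα = 133.2 kN/m
Resisting = 172.3 + 291.0·tan23.0° = 172.3 + 123.5 = 295.8 kN/m
FS = 295.8 / 133.2 = 2.221

FS = 2.22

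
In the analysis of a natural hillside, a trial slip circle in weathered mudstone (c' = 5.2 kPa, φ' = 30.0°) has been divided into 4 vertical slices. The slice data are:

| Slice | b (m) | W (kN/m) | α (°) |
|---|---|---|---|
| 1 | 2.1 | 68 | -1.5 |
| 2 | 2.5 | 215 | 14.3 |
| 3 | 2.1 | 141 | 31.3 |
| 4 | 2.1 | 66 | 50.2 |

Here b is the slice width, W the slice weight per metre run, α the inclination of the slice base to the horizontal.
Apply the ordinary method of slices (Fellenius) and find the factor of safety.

FS = 1.76

Ordinary method of slices: FS = Σ[c'·Δl_i + (W_i cosα_i)·tanφ'] / Σ W_i sinα_i, with Δl_i = b_i / cosα_i.
Slice 1: Δl = 2.1/cos(-1.5°) = 2.101 m; N'_1 = 68·cos(-1.5°) = 68.0; c'Δl = 10.92; W sinα = -1.8
Slice 2: Δl = 2.5/cos14.3° = 2.580 m; N'_2 = 215·cos14.3° = 208.3; c'Δl = 13.42; W sinα = 53.1
Slice 3: Δl = 2.1/cos31.3° = 2.458 m; N'_3 = 141·cos31.3° = 120.5; c'Δl = 12.78; W sinα = 73.3
Slice 4: Δl = 2.1/cos50.2° = 3.281 m; N'_4 = 66·cos50.2° = 42.2; c'Δl = 17.06; W sinα = 50.7
Σc'Δl = 54.2 kN/m; ΣN' = 439.0 kN/m; ΣW sinα = 175.3 kN/m
Resisting = 54.2 + 439.0·tan30.0° = 54.2 + 253.5 = 307.7 kN/m
FS = 307.7 / 175.3 = 1.755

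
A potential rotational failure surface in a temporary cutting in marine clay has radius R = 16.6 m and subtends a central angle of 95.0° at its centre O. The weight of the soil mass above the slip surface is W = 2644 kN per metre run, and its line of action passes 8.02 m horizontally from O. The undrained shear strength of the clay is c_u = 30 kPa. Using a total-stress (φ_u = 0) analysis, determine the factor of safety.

Taking moments about the centre O, the resisting moment is provided by the undrained shear strength acting along the arc:
Arc length L_a = R·θ = 16.6·(95.0°·π/180) = 16.6·1.6581 = 27.52 m
M_R = c_u·L_a·R = 30·27.52·16.6 = 13706.9 kN·m/m
M_D = W·d = 2644·8.02 = 21204.9 kN·m/m
FS = M_R / M_D = 13706.9 / 21204.9 = 0.646

FS = 0.65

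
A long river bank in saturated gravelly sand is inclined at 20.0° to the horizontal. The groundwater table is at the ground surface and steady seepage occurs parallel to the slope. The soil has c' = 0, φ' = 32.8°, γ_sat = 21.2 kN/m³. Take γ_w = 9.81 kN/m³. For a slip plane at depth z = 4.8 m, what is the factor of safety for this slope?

FS = 0.95

With seepage parallel to the slope and the water table at the surface, the effective normal stress on the slip plane uses the buoyant unit weight γ' = γ_sat − γ_w while the driving shear stress uses γ_sat:
FS = [c' + γ' z cos²β tanφ'] / [γ_sat z sinβ cosβ]
(For c' = 0 this reduces to FS = (γ'/γ_sat)·tanφ'/tanβ.)
γ' = 21.2 − 9.81 = 11.39 kN/m³
Numerator = 0.0 + 11.39·4.8·cos²20.0°·tan32.8° = 0.0 + 11.39·4.8·0.8830·0.6445 = 31.112 kPa
Denominator = 21.2·4.8·sin20.0°·cos20.0° = 21.2·4.8·0.3420·0.9397 = 32.705 kPa
FS = 31.112 / 32.705 = 0.951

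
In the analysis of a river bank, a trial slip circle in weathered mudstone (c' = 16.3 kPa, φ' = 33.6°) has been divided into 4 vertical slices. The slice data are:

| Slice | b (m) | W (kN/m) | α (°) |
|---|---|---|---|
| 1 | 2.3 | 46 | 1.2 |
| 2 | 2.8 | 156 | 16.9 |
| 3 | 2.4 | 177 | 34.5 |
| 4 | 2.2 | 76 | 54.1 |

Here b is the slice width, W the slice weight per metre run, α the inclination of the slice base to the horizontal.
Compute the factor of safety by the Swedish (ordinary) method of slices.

FS = 2.16

Ordinary method of slices: FS = Σ[c'·Δl_i + (W_i cosα_i)·tanφ'] / Σ W_i sinα_i, with Δl_i = b_i / cosα_i.
Slice 1: Δl = 2.3/cos1.2° = 2.301 m; N'_1 = 46·cos1.2° = 46.0; c'Δl = 37.50; W sinα = 1.0
Slice 2: Δl = 2.8/cos16.9° = 2.926 m; N'_2 = 156·cos16.9° = 149.3; c'Δl = 47.70; W sinα = 45.3
Slice 3: Δl = 2.4/cos34.5° = 2.912 m; N'_3 = 177·cos34.5° = 145.9; c'Δl = 47.47; W sinα = 100.3
Slice 4: Δl = 2.2/cos54.1° = 3.752 m; N'_4 = 76·cos54.1° = 44.6; c'Δl = 61.16; W sinα = 61.6
Σc'Δl = 193.8 kN/m; ΣN' = 385.7 kN/m; ΣW sinα = 208.1 kN/m
Resisting = 193.8 + 385.7·tan33.6° = 193.8 + 256.3 = 450.1 kN/m
FS = 450.1 / 208.1 = 2.162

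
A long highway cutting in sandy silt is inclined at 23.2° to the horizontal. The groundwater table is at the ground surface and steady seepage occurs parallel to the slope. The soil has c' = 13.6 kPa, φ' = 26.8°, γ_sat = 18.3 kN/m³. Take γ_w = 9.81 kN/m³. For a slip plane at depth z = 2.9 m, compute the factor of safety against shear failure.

With seepage parallel to the slope and the water table at the surface, the effective normal stress on the slip plane uses the buoyant unit weight γ' = γ_sat − γ_w while the driving shear stress uses γ_sat:
FS = [c' + γ' z cos²β tanφ'] / [γ_sat z sinβ cosβ]
γ' = 18.3 − 9.81 = 8.49 kN/m³
Numerator = 13.6 + 8.49·2.9·cos²23.2°·tan26.8° = 13.6 + 8.49·2.9·0.8448·0.5051 = 24.107 kPa
Denominator = 18.3·2.9·sin23.2°·cos23.2° = 18.3·2.9·0.3939·0.9191 = 19.216 kPa
FS = 24.107 / 19.216 = 1.255

FS = 1.25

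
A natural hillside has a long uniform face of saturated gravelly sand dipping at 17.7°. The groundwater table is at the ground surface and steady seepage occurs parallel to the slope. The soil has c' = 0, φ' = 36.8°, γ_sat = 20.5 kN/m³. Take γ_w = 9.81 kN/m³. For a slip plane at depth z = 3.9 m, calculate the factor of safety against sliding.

FS = 1.22

With seepage parallel to the slope and the water table at the surface, the effective normal stress on the slip plane uses the buoyant unit weight γ' = γ_sat − γ_w while the driving shear stress uses γ_sat:
FS = [c' + γ' z cos²β tanφ'] / [γ_sat z sinβ cosβ]
(For c' = 0 this reduces to FS = (γ'/γ_sat)·tanφ'/tanβ.)
γ' = 20.5 − 9.81 = 10.69 kN/m³
Numerator = 0.0 + 10.69·3.9·cos²17.7°·tan36.8° = 0.0 + 10.69·3.9·0.9076·0.7481 = 28.306 kPa
Denominator = 20.5·3.9·sin17.7°·cos17.7° = 20.5·3.9·0.3040·0.9527 = 23.157 kPa
FS = 28.306 / 23.157 = 1.222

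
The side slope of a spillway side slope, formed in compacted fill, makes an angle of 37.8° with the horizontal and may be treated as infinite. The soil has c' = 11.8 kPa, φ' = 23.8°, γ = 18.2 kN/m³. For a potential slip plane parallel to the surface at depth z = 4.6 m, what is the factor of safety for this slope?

For an infinite slope with a slip plane parallel to the surface (no pore pressure): FS = [c' + γz cos²β tanφ'] / [γz sinβ cosβ].
γz = 18.2·4.6 = 83.72 kN/m²
Numerator = 11.8 + 83.72·cos²37.8°·tan23.8° = 11.8 + 83.72·0.6243·0.4411 = 34.854 kPa
Denominator = 83.72·sin37.8°·cos37.8° = 83.72·0.6129·0.7902 = 40.545 kPa
FS = 34.854 / 40.545 = 0.860

FS = 0.86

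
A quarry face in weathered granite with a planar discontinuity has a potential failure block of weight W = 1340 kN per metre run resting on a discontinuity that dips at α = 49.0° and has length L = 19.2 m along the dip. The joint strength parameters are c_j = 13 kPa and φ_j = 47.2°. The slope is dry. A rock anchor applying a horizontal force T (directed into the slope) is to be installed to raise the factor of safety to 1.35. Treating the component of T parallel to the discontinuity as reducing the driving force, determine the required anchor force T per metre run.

T = 98 kN/m

Resolving forces along and normal to the sliding plane, with the horizontal anchor force T adding T·sinα to the effective normal force and T·cosα acting up the plane against the driving force:
FS = [c_jL + (W cosα + T sinα) tanφ_j] / [W sinα − T cosα]
Without the anchor: N' = 879.1 kN/m, driving T_d = 1011.3 kN/m, resisting R = 13·19.2 + 879.1·tan47.2° = 1199.0 kN/m, FS = 1.19.
Setting FS = 1.35 and solving for T:
1.35·(1011.3 − T cos49.0°) = 1199.0 + T sin49.0°·tan47.2°
T·(sin49.0°·tan47.2° + 1.35·cos49.0°) = 1.35·1011.3 − 1199.0
T·(0.7547·1.0799 + 1.35·0.6561) = 1365.3 − 1199.0 = 166.3
T·1.7007 = 166.3
T = 97.8 kN/m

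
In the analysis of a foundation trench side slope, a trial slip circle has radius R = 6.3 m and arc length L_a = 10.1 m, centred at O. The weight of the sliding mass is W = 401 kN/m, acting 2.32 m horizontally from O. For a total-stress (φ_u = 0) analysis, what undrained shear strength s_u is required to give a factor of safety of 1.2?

FS = s_u·L_a·R / (W·d), so s_u = FS·W·d / (L_a·R).
s_u = 1.2·401·2.32 / (10.10·6.3) = 1116.4 / 63.63 = 17.54 kPa

s_u = 17.5 kPa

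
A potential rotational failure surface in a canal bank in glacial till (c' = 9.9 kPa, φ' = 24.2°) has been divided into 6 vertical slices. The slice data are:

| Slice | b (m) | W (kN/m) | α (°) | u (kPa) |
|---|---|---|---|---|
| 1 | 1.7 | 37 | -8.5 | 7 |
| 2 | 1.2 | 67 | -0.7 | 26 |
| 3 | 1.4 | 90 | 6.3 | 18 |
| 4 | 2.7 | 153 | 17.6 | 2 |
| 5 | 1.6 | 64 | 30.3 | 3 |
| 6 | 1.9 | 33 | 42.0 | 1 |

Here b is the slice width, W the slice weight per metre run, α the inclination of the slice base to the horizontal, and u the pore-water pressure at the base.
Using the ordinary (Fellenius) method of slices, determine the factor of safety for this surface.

Ordinary method of slices: FS = Σ[c'·Δl_i + (W_i cosα_i − u_i·Δl_i)·tanφ'] / Σ W_i sinα_i, with Δl_i = b_i / cosα_i.
Slice 1: Δl = 1.7/cos(-8.5°) = 1.719 m; N'_1 = 37·cos(-8.5°) − 7·1.719 = 24.6; c'Δl = 17.02; W sinα = -5.5
Slice 2: Δl = 1.2/cos(-0.7°) = 1.200 m; N'_2 = 67·cos(-0.7°) − 26·1.200 = 35.8; c'Δl = 11.88; W sinα = -0.8
Slice 3: Δl = 1.4/cos6.3° = 1.409 m; N'_3 = 90·cos6.3° − 18·1.409 = 64.1; c'Δl = 13.94; W sinα = 9.9
Slice 4: Δl = 2.7/cos17.6° = 2.833 m; N'_4 = 153·cos17.6° − 2·2.833 = 140.2; c'Δl = 28.04; W sinα = 46.3
Slice 5: Δl = 1.6/cos30.3° = 1.853 m; N'_5 = 64·cos30.3° − 3·1.853 = 49.7; c'Δl = 18.35; W sinα = 32.3
Slice 6: Δl = 1.9/cos42.0° = 2.557 m; N'_6 = 33·cos42.0° − 1·2.557 = 22.0; c'Δl = 25.31; W sinα = 22.1
Σc'Δl = 114.5 kN/m; ΣN' = 336.3 kN/m; ΣW sinα = 104.2 kN/m
Resisting = 114.5 + 336.3·tan24.2° = 114.5 + 151.1 = 265.7 kN/m
FS = 265.7 / 104.2 = 2.549

FS = 2.55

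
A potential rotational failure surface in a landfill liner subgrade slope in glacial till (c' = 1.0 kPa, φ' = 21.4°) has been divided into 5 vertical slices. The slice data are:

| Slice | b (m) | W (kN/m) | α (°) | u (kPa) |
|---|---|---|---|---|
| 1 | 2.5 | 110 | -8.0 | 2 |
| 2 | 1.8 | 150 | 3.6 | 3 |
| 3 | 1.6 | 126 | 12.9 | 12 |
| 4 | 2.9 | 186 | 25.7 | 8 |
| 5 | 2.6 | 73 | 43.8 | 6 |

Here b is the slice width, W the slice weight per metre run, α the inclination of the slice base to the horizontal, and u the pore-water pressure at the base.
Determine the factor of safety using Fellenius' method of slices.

FS = 1.42

Ordinary method of slices: FS = Σ[c'·Δl_i + (W_i cosα_i − u_i·Δl_i)·tanφ'] / Σ W_i sinα_i, with Δl_i = b_i / cosα_i.
Slice 1: Δl = 2.5/cos(-8.0°) = 2.525 m; N'_1 = 110·cos(-8.0°) − 2·2.525 = 103.9; c'Δl = 2.52; W sinα = -15.3
Slice 2: Δl = 1.8/cos3.6° = 1.804 m; N'_2 = 150·cos3.6° − 3·1.804 = 144.3; c'Δl = 1.80; W sinα = 9.4
Slice 3: Δl = 1.6/cos12.9° = 1.641 m; N'_3 = 126·cos12.9° − 12·1.641 = 103.1; c'Δl = 1.64; W sinα = 28.1
Slice 4: Δl = 2.9/cos25.7° = 3.218 m; N'_4 = 186·cos25.7° − 8·3.218 = 141.9; c'Δl = 3.22; W sinα = 80.7
Slice 5: Δl = 2.6/cos43.8° = 3.602 m; N'_5 = 73·cos43.8° − 6·3.602 = 31.1; c'Δl = 3.60; W sinα = 50.5
Σc'Δl = 12.8 kN/m; ΣN' = 524.2 kN/m; ΣW sinα = 153.4 kN/m
Resisting = 12.8 + 524.2·tan21.4° = 12.8 + 205.4 = 218.2 kN/m
FS = 218.2 / 153.4 = 1.422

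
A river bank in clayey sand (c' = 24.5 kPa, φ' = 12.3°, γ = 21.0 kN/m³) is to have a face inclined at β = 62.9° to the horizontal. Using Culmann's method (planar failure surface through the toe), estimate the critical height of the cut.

H_c = 11.11 m

Culmann's analysis gives the critical failure plane at α_cr = (β + φ')/2 = (62.9 + 12.3)/2 = 37.6°, and the critical height
H_c = (4c'/γ) · sinβ cosφ' / [1 − cos(β − φ')]
    = (4·24.5/21.0) · sin62.9°·cos12.3° / [1 − cos(50.6°)]
    = 4.667 · 0.8902·0.9770 / [1 − 0.6347]
    = 4.667 · 0.8698 / 0.3653
    = 11.11 m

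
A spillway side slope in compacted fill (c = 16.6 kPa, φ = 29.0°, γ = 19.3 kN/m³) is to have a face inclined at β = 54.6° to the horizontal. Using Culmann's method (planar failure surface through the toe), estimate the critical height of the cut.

Culmann's analysis gives the critical failure plane at α_cr = (β + φ)/2 = (54.6 + 29.0)/2 = 41.8°, and the critical height
H_c = (4c/γ) · sinβ cosφ / [1 − cos(β − φ)]
    = (4·16.6/19.3) · sin54.6°·cos29.0° / [1 − cos(25.6°)]
    = 3.440 · 0.8151·0.8746 / [1 − 0.9018]
    = 3.440 · 0.7129 / 0.0982
    = 24.99 m

H_c = 24.99 m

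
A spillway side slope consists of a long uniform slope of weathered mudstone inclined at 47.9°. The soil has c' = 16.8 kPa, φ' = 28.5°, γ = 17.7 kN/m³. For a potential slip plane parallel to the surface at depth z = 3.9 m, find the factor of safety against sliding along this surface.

For an infinite slope with a slip plane parallel to the surface (no pore pressure): FS = [c' + γz cos²β tanφ'] / [γz sinβ cosβ].
γz = 17.7·3.9 = 69.03 kN/m²
Numerator = 16.8 + 69.03·cos²47.9°·tan28.5° = 16.8 + 69.03·0.4495·0.5430 = 33.646 kPa
Denominator = 69.03·sin47.9°·cos47.9° = 69.03·0.7420·0.6704 = 34.338 kPa
FS = 33.646 / 34.338 = 0.980

FS = 0.98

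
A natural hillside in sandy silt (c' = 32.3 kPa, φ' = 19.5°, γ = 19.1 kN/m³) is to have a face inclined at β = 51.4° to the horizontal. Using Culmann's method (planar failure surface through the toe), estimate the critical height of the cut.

H_c = 33.00 m

Culmann's analysis gives the critical failure plane at α_cr = (β + φ')/2 = (51.4 + 19.5)/2 = 35.5°, and the critical height
H_c = (4c'/γ) · sinβ cosφ' / [1 − cos(β − φ')]
    = (4·32.3/19.1) · sin51.4°·cos19.5° / [1 − cos(31.9°)]
    = 6.764 · 0.7815·0.9426 / [1 − 0.8490]
    = 6.764 · 0.7367 / 0.1510
    = 33.00 m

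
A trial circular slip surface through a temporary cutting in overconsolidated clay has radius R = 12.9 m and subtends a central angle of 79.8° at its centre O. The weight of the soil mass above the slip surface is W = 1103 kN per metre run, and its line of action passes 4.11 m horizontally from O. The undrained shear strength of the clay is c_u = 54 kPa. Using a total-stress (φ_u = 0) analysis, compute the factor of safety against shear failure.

FS = 2.76

Taking moments about the centre O, the resisting moment is provided by the undrained shear strength acting along the arc:
Arc length L_a = R·θ = 12.9·(79.8°·π/180) = 12.9·1.3928 = 17.97 m
M_R = c_u·L_a·R = 54·17.97·12.9 = 12515.7 kN·m/m
M_D = W·d = 1103·4.11 = 4533.3 kN·m/m
FS = M_R / M_D = 12515.7 / 4533.3 = 2.761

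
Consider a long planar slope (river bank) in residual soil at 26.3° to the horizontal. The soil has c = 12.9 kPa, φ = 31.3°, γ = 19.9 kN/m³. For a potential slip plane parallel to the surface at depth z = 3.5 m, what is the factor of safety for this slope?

For an infinite slope with a slip plane parallel to the surface (no pore pressure): FS = [c + γz cos²β tanφ] / [γz sinβ cosβ].
γz = 19.9·3.5 = 69.65 kN/m²
Numerator = 12.9 + 69.65·cos²26.3°·tan31.3° = 12.9 + 69.65·0.8037·0.6080 = 46.934 kPa
Denominator = 69.65·sin26.3°·cos26.3° = 69.65·0.4431·0.8965 = 27.665 kPa
FS = 46.934 / 27.665 = 1.696

FS = 1.70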